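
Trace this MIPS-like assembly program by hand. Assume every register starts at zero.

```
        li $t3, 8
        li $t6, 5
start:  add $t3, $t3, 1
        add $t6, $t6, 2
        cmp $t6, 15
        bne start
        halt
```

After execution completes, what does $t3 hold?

li $t3, 8 → $t3=8
li $t6, 5 → $t6=5
add $t3, $t3, 1 → $t3=8+1=9
add $t6, $t6, 2 → $t6=5+2=7
cmp $t6, 15  (cmp 7,15)
bne start: taken
add $t3, $t3, 1 → $t3=9+1=10
add $t6, $t6, 2 → $t6=7+2=9
cmp $t6, 15  (cmp 9,15)
bne start: taken
add $t3, $t3, 1 → $t3=10+1=11
add $t6, $t6, 2 → $t6=9+2=11
cmp $t6, 15  (cmp 11,15)
bne start: taken
add $t3, $t3, 1 → $t3=11+1=12
add $t6, $t6, 2 → $t6=11+2=13
cmp $t6, 15  (cmp 13,15)
bne start: taken
add $t3, $t3, 1 → $t3=12+1=13
add $t6, $t6, 2 → $t6=13+2=15
cmp $t6, 15  (cmp 15,15)
bne start: not taken
halt.

13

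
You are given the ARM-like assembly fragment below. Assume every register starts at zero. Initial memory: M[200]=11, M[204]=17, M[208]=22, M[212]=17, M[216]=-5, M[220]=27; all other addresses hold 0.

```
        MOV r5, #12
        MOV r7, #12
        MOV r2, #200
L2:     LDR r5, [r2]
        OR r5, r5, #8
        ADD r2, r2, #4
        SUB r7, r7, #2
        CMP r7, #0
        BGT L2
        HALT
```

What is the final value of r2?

224

MOV r5, #12 → r5=12
MOV r7, #12 → r7=12
MOV r2, #200 → r2=200
LDR r5, [r2] → r5=M[200]=11
OR r5, r5, #8 → r5=11|8=11
ADD r2, r2, #4 → r2=200+4=204
SUB r7, r7, #2 → r7=12-2=10
CMP r7, #0  (cmp 10,0)
BGT L2: taken
LDR r5, [r2] → r5=M[204]=17
OR r5, r5, #8 → r5=17|8=25
ADD r2, r2, #4 → r2=204+4=208
SUB r7, r7, #2 → r7=10-2=8
CMP r7, #0  (cmp 8,0)
BGT L2: taken
LDR r5, [r2] → r5=M[208]=22
OR r5, r5, #8 → r5=22|8=30
ADD r2, r2, #4 → r2=208+4=212
SUB r7, r7, #2 → r7=8-2=6
CMP r7, #0  (cmp 6,0)
BGT L2: taken
LDR r5, [r2] → r5=M[212]=17
OR r5, r5, #8 → r5=17|8=25
ADD r2, r2, #4 → r2=212+4=216
SUB r7, r7, #2 → r7=6-2=4
CMP r7, #0  (cmp 4,0)
BGT L2: taken
LDR r5, [r2] → r5=M[216]=-5
OR r5, r5, #8 → r5=(-5)|8=-5
ADD r2, r2, #4 → r2=216+4=220
SUB r7, r7, #2 → r7=4-2=2
CMP r7, #0  (cmp 2,0)
BGT L2: taken
LDR r5, [r2] → r5=M[220]=27
OR r5, r5, #8 → r5=27|8=27
ADD r2, r2, #4 → r2=220+4=224
SUB r7, r7, #2 → r7=2-2=0
CMP r7, #0  (cmp 0,0)
BGT L2: not taken
halt.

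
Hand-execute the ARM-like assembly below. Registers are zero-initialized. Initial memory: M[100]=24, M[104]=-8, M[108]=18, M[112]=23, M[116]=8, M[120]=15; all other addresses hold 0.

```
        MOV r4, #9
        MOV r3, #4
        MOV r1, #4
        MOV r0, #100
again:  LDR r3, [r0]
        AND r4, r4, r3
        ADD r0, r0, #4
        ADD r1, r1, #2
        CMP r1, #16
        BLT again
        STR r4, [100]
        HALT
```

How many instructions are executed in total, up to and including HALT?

42

after MOV r4, #9: r4=9
after MOV r3, #4: r3=4
after MOV r1, #4: r1=4
after MOV r0, #100: r0=100
after LDR r3, [r0]: r3=M[100]=24
after AND r4, r4, r3: r4=9&24=8
after ADD r0, r0, #4: r0=100+4=104
after ADD r1, r1, #2: r1=4+2=6
CMP r1, #16  (cmp 6,16)
BLT again: taken
after LDR r3, [r0]: r3=M[104]=-8
after AND r4, r4, r3: r4=8&(-8)=8
after ADD r0, r0, #4: r0=104+4=108
after ADD r1, r1, #2: r1=6+2=8
CMP r1, #16  (cmp 8,16)
BLT again: taken
after LDR r3, [r0]: r3=M[108]=18
after AND r4, r4, r3: r4=8&18=0
after ADD r0, r0, #4: r0=108+4=112
after ADD r1, r1, #2: r1=8+2=10
CMP r1, #16  (cmp 10,16)
BLT again: taken
after LDR r3, [r0]: r3=M[112]=23
after AND r4, r4, r3: r4=0&23=0
after ADD r0, r0, #4: r0=112+4=116
after ADD r1, r1, #2: r1=10+2=12
CMP r1, #16  (cmp 12,16)
BLT again: taken
after LDR r3, [r0]: r3=M[116]=8
after AND r4, r4, r3: r4=0&8=0
after ADD r0, r0, #4: r0=116+4=120
after ADD r1, r1, #2: r1=12+2=14
CMP r1, #16  (cmp 14,16)
BLT again: taken
after LDR r3, [r0]: r3=M[120]=15
after AND r4, r4, r3: r4=0&15=0
after ADD r0, r0, #4: r0=120+4=124
after ADD r1, r1, #2: r1=14+2=16
CMP r1, #16  (cmp 16,16)
BLT again: not taken
STR r4, [100] → M[100]=0
halt.
Total executed instructions: 42.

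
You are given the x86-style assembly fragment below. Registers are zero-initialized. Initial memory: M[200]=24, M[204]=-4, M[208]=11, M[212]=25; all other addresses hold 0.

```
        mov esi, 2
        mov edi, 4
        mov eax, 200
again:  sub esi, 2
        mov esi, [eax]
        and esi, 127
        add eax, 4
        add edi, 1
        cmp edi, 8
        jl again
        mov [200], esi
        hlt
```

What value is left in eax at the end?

after mov esi, 2: esi=2
after mov edi, 4: edi=4
after mov eax, 200: eax=200
after sub esi, 2: esi=2-2=0
after mov esi, [eax]: esi=M[200]=24
after and esi, 127: esi=24&127=24
after add eax, 4: eax=200+4=204
after add edi, 1: edi=4+1=5
cmp edi, 8  (cmp 5,8)
jl again: taken
after sub esi, 2: esi=24-2=22
after mov esi, [eax]: esi=M[204]=-4
after and esi, 127: esi=(-4)&127=124
after add eax, 4: eax=204+4=208
after add edi, 1: edi=5+1=6
cmp edi, 8  (cmp 6,8)
jl again: taken
after sub esi, 2: esi=124-2=122
after mov esi, [eax]: esi=M[208]=11
after and esi, 127: esi=11&127=11
after add eax, 4: eax=208+4=212
after add edi, 1: edi=6+1=7
cmp edi, 8  (cmp 7,8)
jl again: taken
after sub esi, 2: esi=11-2=9
after mov esi, [eax]: esi=M[212]=25
after and esi, 127: esi=25&127=25
after add eax, 4: eax=212+4=216
after add edi, 1: edi=7+1=8
cmp edi, 8  (cmp 8,8)
jl again: not taken
mov [200], esi → M[200]=25
halt.

216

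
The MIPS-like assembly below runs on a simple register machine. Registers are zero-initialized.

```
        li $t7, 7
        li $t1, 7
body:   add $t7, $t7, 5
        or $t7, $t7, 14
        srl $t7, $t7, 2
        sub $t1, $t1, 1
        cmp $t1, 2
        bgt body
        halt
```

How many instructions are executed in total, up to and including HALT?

$t7=7
$t1=7
$t7=7+5=12
$t7=12|14=14
$t7=14>>2=3
$t1=7-1=6
cmp $t1, 2  (cmp 6,2)
bgt body: taken
$t7=3+5=8
$t7=8|14=14
$t7=14>>2=3
$t1=6-1=5
cmp $t1, 2  (cmp 5,2)
bgt body: taken
$t7=3+5=8
$t7=8|14=14
$t7=14>>2=3
$t1=5-1=4
cmp $t1, 2  (cmp 4,2)
bgt body: taken
$t7=3+5=8
$t7=8|14=14
$t7=14>>2=3
$t1=4-1=3
cmp $t1, 2  (cmp 3,2)
bgt body: taken
$t7=3+5=8
$t7=8|14=14
$t7=14>>2=3
$t1=3-1=2
cmp $t1, 2  (cmp 2,2)
bgt body: not taken
halt.
Total executed instructions: 33.

33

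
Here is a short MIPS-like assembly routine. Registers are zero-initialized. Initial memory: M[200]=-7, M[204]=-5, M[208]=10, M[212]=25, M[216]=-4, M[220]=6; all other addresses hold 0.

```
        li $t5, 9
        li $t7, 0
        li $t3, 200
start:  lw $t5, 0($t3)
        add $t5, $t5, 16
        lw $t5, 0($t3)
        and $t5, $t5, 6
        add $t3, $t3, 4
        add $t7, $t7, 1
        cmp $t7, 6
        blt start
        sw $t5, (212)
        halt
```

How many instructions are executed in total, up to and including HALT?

53

after li $t5, 9: $t5=9
after li $t7, 0: $t7=0
after li $t3, 200: $t3=200
after lw $t5, 0($t3): $t5=M[200]=-7
after add $t5, $t5, 16: $t5=(-7)+16=9
after lw $t5, 0($t3): $t5=M[200]=-7
after and $t5, $t5, 6: $t5=(-7)&6=0
after add $t3, $t3, 4: $t3=200+4=204
after add $t7, $t7, 1: $t7=0+1=1
cmp $t7, 6  (cmp 1,6)
blt start: taken
after lw $t5, 0($t3): $t5=M[204]=-5
after add $t5, $t5, 16: $t5=(-5)+16=11
after lw $t5, 0($t3): $t5=M[204]=-5
after and $t5, $t5, 6: $t5=(-5)&6=2
after add $t3, $t3, 4: $t3=204+4=208
after add $t7, $t7, 1: $t7=1+1=2
cmp $t7, 6  (cmp 2,6)
blt start: taken
after lw $t5, 0($t3): $t5=M[208]=10
after add $t5, $t5, 16: $t5=10+16=26
after lw $t5, 0($t3): $t5=M[208]=10
after and $t5, $t5, 6: $t5=10&6=2
after add $t3, $t3, 4: $t3=208+4=212
after add $t7, $t7, 1: $t7=2+1=3
cmp $t7, 6  (cmp 3,6)
blt start: taken
after lw $t5, 0($t3): $t5=M[212]=25
after add $t5, $t5, 16: $t5=25+16=41
after lw $t5, 0($t3): $t5=M[212]=25
after and $t5, $t5, 6: $t5=25&6=0
after add $t3, $t3, 4: $t3=212+4=216
after add $t7, $t7, 1: $t7=3+1=4
cmp $t7, 6  (cmp 4,6)
blt start: taken
after lw $t5, 0($t3): $t5=M[216]=-4
after add $t5, $t5, 16: $t5=(-4)+16=12
after lw $t5, 0($t3): $t5=M[216]=-4
after and $t5, $t5, 6: $t5=(-4)&6=4
after add $t3, $t3, 4: $t3=216+4=220
after add $t7, $t7, 1: $t7=4+1=5
cmp $t7, 6  (cmp 5,6)
blt start: taken
after lw $t5, 0($t3): $t5=M[220]=6
after add $t5, $t5, 16: $t5=6+16=22
after lw $t5, 0($t3): $t5=M[220]=6
after and $t5, $t5, 6: $t5=6&6=6
after add $t3, $t3, 4: $t3=220+4=224
after add $t7, $t7, 1: $t7=5+1=6
cmp $t7, 6  (cmp 6,6)
blt start: not taken
sw $t5, (212) → M[212]=6
halt.
Total executed instructions: 53.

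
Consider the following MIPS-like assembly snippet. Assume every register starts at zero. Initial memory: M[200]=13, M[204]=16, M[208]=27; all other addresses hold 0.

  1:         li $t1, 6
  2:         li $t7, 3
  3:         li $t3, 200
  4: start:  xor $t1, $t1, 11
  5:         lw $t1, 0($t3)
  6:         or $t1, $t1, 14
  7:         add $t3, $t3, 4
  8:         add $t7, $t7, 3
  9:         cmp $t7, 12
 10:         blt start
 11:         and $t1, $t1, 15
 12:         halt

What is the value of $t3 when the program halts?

212

$t1=6
$t7=3
$t3=200
$t1=6^11=13
$t1=M[200]=13
$t1=13|14=15
$t3=200+4=204
$t7=3+3=6
cmp $t7, 12  (cmp 6,12)
blt start: taken
$t1=15^11=4
$t1=M[204]=16
$t1=16|14=30
$t3=204+4=208
$t7=6+3=9
cmp $t7, 12  (cmp 9,12)
blt start: taken
$t1=30^11=21
$t1=M[208]=27
$t1=27|14=31
$t3=208+4=212
$t7=9+3=12
cmp $t7, 12  (cmp 12,12)
blt start: not taken
$t1=31&15=15
halt.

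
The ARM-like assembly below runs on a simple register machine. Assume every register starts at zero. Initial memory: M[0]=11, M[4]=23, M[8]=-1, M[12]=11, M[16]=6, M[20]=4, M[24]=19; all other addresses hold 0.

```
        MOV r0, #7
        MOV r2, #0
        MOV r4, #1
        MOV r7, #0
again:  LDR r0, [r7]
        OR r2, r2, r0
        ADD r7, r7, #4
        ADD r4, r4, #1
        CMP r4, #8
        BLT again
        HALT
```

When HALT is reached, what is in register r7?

28

MOV r0, #7 → r0=7
MOV r2, #0 → r2=0
MOV r4, #1 → r4=1
MOV r7, #0 → r7=0
LDR r0, [r7] → r0=M[0]=11
OR r2, r2, r0 → r2=0|11=11
ADD r7, r7, #4 → r7=0+4=4
ADD r4, r4, #1 → r4=1+1=2
CMP r4, #8  (cmp 2,8)
BLT again: taken
LDR r0, [r7] → r0=M[4]=23
OR r2, r2, r0 → r2=11|23=31
ADD r7, r7, #4 → r7=4+4=8
ADD r4, r4, #1 → r4=2+1=3
CMP r4, #8  (cmp 3,8)
BLT again: taken
LDR r0, [r7] → r0=M[8]=-1
OR r2, r2, r0 → r2=31|(-1)=-1
ADD r7, r7, #4 → r7=8+4=12
ADD r4, r4, #1 → r4=3+1=4
CMP r4, #8  (cmp 4,8)
BLT again: taken
LDR r0, [r7] → r0=M[12]=11
OR r2, r2, r0 → r2=(-1)|11=-1
ADD r7, r7, #4 → r7=12+4=16
ADD r4, r4, #1 → r4=4+1=5
CMP r4, #8  (cmp 5,8)
BLT again: taken
LDR r0, [r7] → r0=M[16]=6
OR r2, r2, r0 → r2=(-1)|6=-1
ADD r7, r7, #4 → r7=16+4=20
ADD r4, r4, #1 → r4=5+1=6
CMP r4, #8  (cmp 6,8)
BLT again: taken
LDR r0, [r7] → r0=M[20]=4
OR r2, r2, r0 → r2=(-1)|4=-1
ADD r7, r7, #4 → r7=20+4=24
ADD r4, r4, #1 → r4=6+1=7
CMP r4, #8  (cmp 7,8)
BLT again: taken
LDR r0, [r7] → r0=M[24]=19
OR r2, r2, r0 → r2=(-1)|19=-1
ADD r7, r7, #4 → r7=24+4=28
ADD r4, r4, #1 → r4=7+1=8
CMP r4, #8  (cmp 8,8)
BLT again: not taken
halt.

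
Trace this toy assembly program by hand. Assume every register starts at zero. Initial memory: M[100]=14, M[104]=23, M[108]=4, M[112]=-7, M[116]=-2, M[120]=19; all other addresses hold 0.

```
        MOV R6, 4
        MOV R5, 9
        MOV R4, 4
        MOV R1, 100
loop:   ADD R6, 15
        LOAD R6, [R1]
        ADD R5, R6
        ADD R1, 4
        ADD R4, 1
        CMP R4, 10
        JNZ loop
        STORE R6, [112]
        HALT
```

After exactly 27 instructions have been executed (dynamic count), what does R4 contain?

7

MOV R6, 4 → R6=4
MOV R5, 9 → R5=9
MOV R4, 4 → R4=4
MOV R1, 100 → R1=100
ADD R6, 15 → R6=4+15=19
LOAD R6, [R1] → R6=M[100]=14
ADD R5, R6 → R5=9+14=23
ADD R1, 4 → R1=100+4=104
ADD R4, 1 → R4=4+1=5
CMP R4, 10  (cmp 5,10)
JNZ loop: taken
ADD R6, 15 → R6=14+15=29
LOAD R6, [R1] → R6=M[104]=23
ADD R5, R6 → R5=23+23=46
ADD R1, 4 → R1=104+4=108
ADD R4, 1 → R4=5+1=6
CMP R4, 10  (cmp 6,10)
JNZ loop: taken
ADD R6, 15 → R6=23+15=38
LOAD R6, [R1] → R6=M[108]=4
ADD R5, R6 → R5=46+4=50
ADD R1, 4 → R1=108+4=112
ADD R4, 1 → R4=6+1=7
CMP R4, 10  (cmp 7,10)
JNZ loop: taken
ADD R6, 15 → R6=4+15=19
LOAD R6, [R1] → R6=M[112]=-7
After step 27: R4 = 7.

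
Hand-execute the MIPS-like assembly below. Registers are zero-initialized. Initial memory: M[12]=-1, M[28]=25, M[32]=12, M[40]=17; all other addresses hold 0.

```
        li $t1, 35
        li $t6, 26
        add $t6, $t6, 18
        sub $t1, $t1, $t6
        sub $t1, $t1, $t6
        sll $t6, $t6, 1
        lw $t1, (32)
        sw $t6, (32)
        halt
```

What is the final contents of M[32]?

88

after li $t1, 35: $t1=35
after li $t6, 26: $t6=26
after add $t6, $t6, 18: $t6=26+18=44
after sub $t1, $t1, $t6: $t1=35-44=-9
after sub $t1, $t1, $t6: $t1=(-9)-44=-53
after sll $t6, $t6, 1: $t6=44<<1=88
after lw $t1, (32): $t1=M[32]=12
sw $t6, (32) → M[32]=88
halt.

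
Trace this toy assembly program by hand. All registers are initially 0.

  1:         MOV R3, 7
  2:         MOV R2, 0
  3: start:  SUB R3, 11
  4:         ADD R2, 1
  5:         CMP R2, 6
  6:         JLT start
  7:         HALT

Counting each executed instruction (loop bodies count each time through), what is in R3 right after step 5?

-4

R3=7
R2=0
R3=7-11=-4
R2=0+1=1
CMP R2, 6  (cmp 1,6)
After step 5: R3 = -4.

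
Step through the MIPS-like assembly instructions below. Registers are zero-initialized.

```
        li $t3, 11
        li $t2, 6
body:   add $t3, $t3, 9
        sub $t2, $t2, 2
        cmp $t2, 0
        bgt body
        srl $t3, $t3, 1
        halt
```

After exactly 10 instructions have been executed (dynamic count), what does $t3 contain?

29

li $t3, 11 → $t3=11
li $t2, 6 → $t2=6
add $t3, $t3, 9 → $t3=11+9=20
sub $t2, $t2, 2 → $t2=6-2=4
cmp $t2, 0  (cmp 4,0)
bgt body: taken
add $t3, $t3, 9 → $t3=20+9=29
sub $t2, $t2, 2 → $t2=4-2=2
cmp $t2, 0  (cmp 2,0)
bgt body: taken
After step 10: $t3 = 29.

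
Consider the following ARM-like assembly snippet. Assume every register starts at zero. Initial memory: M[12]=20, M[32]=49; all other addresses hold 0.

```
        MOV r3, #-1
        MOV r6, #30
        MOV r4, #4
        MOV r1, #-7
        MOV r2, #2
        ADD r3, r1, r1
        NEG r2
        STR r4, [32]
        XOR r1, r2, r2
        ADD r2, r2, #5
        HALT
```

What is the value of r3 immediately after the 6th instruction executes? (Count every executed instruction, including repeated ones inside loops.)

-14

MOV r3, #-1 → r3=-1
MOV r6, #30 → r6=30
MOV r4, #4 → r4=4
MOV r1, #-7 → r1=-7
MOV r2, #2 → r2=2
ADD r3, r1, r1 → r3=(-7)+(-7)=-14
After step 6: r3 = -14.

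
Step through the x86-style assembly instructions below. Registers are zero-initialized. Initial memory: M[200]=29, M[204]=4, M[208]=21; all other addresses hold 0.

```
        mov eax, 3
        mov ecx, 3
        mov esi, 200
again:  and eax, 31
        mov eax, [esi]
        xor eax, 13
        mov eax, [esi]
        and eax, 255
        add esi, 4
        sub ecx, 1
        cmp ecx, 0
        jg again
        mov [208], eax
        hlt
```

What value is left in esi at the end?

after mov eax, 3: eax=3
after mov ecx, 3: ecx=3
after mov esi, 200: esi=200
after and eax, 31: eax=3&31=3
after mov eax, [esi]: eax=M[200]=29
after xor eax, 13: eax=29^13=16
after mov eax, [esi]: eax=M[200]=29
after and eax, 255: eax=29&255=29
after add esi, 4: esi=200+4=204
after sub ecx, 1: ecx=3-1=2
cmp ecx, 0  (cmp 2,0)
jg again: taken
after and eax, 31: eax=29&31=29
after mov eax, [esi]: eax=M[204]=4
after xor eax, 13: eax=4^13=9
after mov eax, [esi]: eax=M[204]=4
after and eax, 255: eax=4&255=4
after add esi, 4: esi=204+4=208
after sub ecx, 1: ecx=2-1=1
cmp ecx, 0  (cmp 1,0)
jg again: taken
after and eax, 31: eax=4&31=4
after mov eax, [esi]: eax=M[208]=21
after xor eax, 13: eax=21^13=24
after mov eax, [esi]: eax=M[208]=21
after and eax, 255: eax=21&255=21
after add esi, 4: esi=208+4=212
after sub ecx, 1: ecx=1-1=0
cmp ecx, 0  (cmp 0,0)
jg again: not taken
mov [208], eax → M[208]=21
halt.

212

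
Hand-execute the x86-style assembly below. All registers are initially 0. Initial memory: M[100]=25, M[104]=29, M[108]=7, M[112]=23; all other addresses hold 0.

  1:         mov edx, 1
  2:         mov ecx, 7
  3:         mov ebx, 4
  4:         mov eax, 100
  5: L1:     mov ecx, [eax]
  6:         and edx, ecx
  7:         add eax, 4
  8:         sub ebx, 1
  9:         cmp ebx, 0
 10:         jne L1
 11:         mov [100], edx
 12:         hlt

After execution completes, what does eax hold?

mov edx, 1 → edx=1
mov ecx, 7 → ecx=7
mov ebx, 4 → ebx=4
mov eax, 100 → eax=100
mov ecx, [eax] → ecx=M[100]=25
and edx, ecx → edx=1&25=1
add eax, 4 → eax=100+4=104
sub ebx, 1 → ebx=4-1=3
cmp ebx, 0  (cmp 3,0)
jne L1: taken
mov ecx, [eax] → ecx=M[104]=29
and edx, ecx → edx=1&29=1
add eax, 4 → eax=104+4=108
sub ebx, 1 → ebx=3-1=2
cmp ebx, 0  (cmp 2,0)
jne L1: taken
mov ecx, [eax] → ecx=M[108]=7
and edx, ecx → edx=1&7=1
add eax, 4 → eax=108+4=112
sub ebx, 1 → ebx=2-1=1
cmp ebx, 0  (cmp 1,0)
jne L1: taken
mov ecx, [eax] → ecx=M[112]=23
and edx, ecx → edx=1&23=1
add eax, 4 → eax=112+4=116
sub ebx, 1 → ebx=1-1=0
cmp ebx, 0  (cmp 0,0)
jne L1: not taken
mov [100], edx → M[100]=1
halt.

116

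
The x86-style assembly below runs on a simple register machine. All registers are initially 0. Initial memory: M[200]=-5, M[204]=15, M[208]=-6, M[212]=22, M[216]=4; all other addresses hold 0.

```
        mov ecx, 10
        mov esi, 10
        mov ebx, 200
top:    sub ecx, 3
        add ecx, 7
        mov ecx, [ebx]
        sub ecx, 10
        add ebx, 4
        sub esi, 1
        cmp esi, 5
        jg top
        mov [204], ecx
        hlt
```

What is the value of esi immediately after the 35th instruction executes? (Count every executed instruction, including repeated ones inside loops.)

mov ecx, 10 → ecx=10
mov esi, 10 → esi=10
mov ebx, 200 → ebx=200
sub ecx, 3 → ecx=10-3=7
add ecx, 7 → ecx=7+7=14
mov ecx, [ebx] → ecx=M[200]=-5
sub ecx, 10 → ecx=(-5)-10=-15
add ebx, 4 → ebx=200+4=204
sub esi, 1 → esi=10-1=9
cmp esi, 5  (cmp 9,5)
jg top: taken
sub ecx, 3 → ecx=(-15)-3=-18
add ecx, 7 → ecx=(-18)+7=-11
mov ecx, [ebx] → ecx=M[204]=15
sub ecx, 10 → ecx=15-10=5
add ebx, 4 → ebx=204+4=208
sub esi, 1 → esi=9-1=8
cmp esi, 5  (cmp 8,5)
jg top: taken
sub ecx, 3 → ecx=5-3=2
add ecx, 7 → ecx=2+7=9
mov ecx, [ebx] → ecx=M[208]=-6
sub ecx, 10 → ecx=(-6)-10=-16
add ebx, 4 → ebx=208+4=212
sub esi, 1 → esi=8-1=7
cmp esi, 5  (cmp 7,5)
jg top: taken
sub ecx, 3 → ecx=(-16)-3=-19
add ecx, 7 → ecx=(-19)+7=-12
mov ecx, [ebx] → ecx=M[212]=22
sub ecx, 10 → ecx=22-10=12
add ebx, 4 → ebx=212+4=216
sub esi, 1 → esi=7-1=6
cmp esi, 5  (cmp 6,5)
jg top: taken
After step 35: esi = 6.

6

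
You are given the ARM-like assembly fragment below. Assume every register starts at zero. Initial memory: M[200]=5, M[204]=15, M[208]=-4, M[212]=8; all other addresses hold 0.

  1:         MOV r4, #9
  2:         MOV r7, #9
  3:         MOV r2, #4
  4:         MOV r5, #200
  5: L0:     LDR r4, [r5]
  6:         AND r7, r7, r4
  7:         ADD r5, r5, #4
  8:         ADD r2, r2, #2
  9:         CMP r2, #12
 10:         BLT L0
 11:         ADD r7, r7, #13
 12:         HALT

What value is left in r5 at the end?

r4=9
r7=9
r2=4
r5=200
r4=M[200]=5
r7=9&5=1
r5=200+4=204
r2=4+2=6
CMP r2, #12  (cmp 6,12)
BLT L0: taken
r4=M[204]=15
r7=1&15=1
r5=204+4=208
r2=6+2=8
CMP r2, #12  (cmp 8,12)
BLT L0: taken
r4=M[208]=-4
r7=1&(-4)=0
r5=208+4=212
r2=8+2=10
CMP r2, #12  (cmp 10,12)
BLT L0: taken
r4=M[212]=8
r7=0&8=0
r5=212+4=216
r2=10+2=12
CMP r2, #12  (cmp 12,12)
BLT L0: not taken
r7=0+13=13
halt.

216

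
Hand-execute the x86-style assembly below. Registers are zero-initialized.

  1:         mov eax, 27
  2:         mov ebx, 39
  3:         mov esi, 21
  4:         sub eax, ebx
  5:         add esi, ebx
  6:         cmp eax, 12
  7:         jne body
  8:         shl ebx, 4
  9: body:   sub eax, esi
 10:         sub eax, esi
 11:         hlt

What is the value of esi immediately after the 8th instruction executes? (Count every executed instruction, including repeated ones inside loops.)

60

after mov eax, 27: eax=27
after mov ebx, 39: ebx=39
after mov esi, 21: esi=21
after sub eax, ebx: eax=27-39=-12
after add esi, ebx: esi=21+39=60
cmp eax, 12  (cmp -12,12)
jne body: taken
after sub eax, esi: eax=(-12)-60=-72
After step 8: esi = 60.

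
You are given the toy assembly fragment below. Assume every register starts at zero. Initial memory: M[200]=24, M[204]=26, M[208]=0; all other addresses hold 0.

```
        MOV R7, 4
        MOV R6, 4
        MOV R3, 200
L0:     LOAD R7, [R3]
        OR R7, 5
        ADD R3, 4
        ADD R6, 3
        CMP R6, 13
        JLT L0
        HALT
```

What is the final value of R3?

R7=4
R6=4
R3=200
R7=M[200]=24
R7=24|5=29
R3=200+4=204
R6=4+3=7
CMP R6, 13  (cmp 7,13)
JLT L0: taken
R7=M[204]=26
R7=26|5=31
R3=204+4=208
R6=7+3=10
CMP R6, 13  (cmp 10,13)
JLT L0: taken
R7=M[208]=0
R7=0|5=5
R3=208+4=212
R6=10+3=13
CMP R6, 13  (cmp 13,13)
JLT L0: not taken
halt.

212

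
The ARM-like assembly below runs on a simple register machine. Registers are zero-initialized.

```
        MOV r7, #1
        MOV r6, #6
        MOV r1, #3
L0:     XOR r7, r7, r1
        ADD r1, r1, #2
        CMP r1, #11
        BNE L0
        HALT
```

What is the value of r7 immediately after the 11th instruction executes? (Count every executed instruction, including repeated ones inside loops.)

after MOV r7, #1: r7=1
after MOV r6, #6: r6=6
after MOV r1, #3: r1=3
after XOR r7, r7, r1: r7=1^3=2
after ADD r1, r1, #2: r1=3+2=5
CMP r1, #11  (cmp 5,11)
BNE L0: taken
after XOR r7, r7, r1: r7=2^5=7
after ADD r1, r1, #2: r1=5+2=7
CMP r1, #11  (cmp 7,11)
BNE L0: taken
After step 11: r7 = 7.

7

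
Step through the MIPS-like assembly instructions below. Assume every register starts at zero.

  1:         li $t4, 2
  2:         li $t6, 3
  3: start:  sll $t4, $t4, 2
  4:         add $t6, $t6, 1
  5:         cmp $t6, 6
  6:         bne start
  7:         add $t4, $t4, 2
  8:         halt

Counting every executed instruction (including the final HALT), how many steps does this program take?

16

li $t4, 2 → $t4=2
li $t6, 3 → $t6=3
sll $t4, $t4, 2 → $t4=2<<2=8
add $t6, $t6, 1 → $t6=3+1=4
cmp $t6, 6  (cmp 4,6)
bne start: taken
sll $t4, $t4, 2 → $t4=8<<2=32
add $t6, $t6, 1 → $t6=4+1=5
cmp $t6, 6  (cmp 5,6)
bne start: taken
sll $t4, $t4, 2 → $t4=32<<2=128
add $t6, $t6, 1 → $t6=5+1=6
cmp $t6, 6  (cmp 6,6)
bne start: not taken
add $t4, $t4, 2 → $t4=128+2=130
halt.
Total executed instructions: 16.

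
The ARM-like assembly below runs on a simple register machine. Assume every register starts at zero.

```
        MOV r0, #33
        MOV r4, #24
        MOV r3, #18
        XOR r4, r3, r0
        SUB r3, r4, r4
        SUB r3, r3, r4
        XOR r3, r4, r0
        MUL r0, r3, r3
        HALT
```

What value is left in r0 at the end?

324

r0=33
r4=24
r3=18
r4=18^33=51
r3=51-51=0
r3=0-51=-51
r3=51^33=18
r0=18*18=324
halt.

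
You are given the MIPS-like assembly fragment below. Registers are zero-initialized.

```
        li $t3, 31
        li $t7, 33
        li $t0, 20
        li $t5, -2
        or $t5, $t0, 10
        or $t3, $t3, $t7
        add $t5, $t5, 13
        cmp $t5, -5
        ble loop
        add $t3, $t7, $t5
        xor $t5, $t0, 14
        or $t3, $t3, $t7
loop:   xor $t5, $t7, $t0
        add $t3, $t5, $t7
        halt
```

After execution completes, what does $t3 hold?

li $t3, 31 → $t3=31
li $t7, 33 → $t7=33
li $t0, 20 → $t0=20
li $t5, -2 → $t5=-2
or $t5, $t0, 10 → $t5=20|10=30
or $t3, $t3, $t7 → $t3=31|33=63
add $t5, $t5, 13 → $t5=30+13=43
cmp $t5, -5  (cmp 43,-5)
ble loop: not taken
add $t3, $t7, $t5 → $t3=33+43=76
xor $t5, $t0, 14 → $t5=20^14=26
or $t3, $t3, $t7 → $t3=76|33=109
xor $t5, $t7, $t0 → $t5=33^20=53
add $t3, $t5, $t7 → $t3=53+33=86
halt.

86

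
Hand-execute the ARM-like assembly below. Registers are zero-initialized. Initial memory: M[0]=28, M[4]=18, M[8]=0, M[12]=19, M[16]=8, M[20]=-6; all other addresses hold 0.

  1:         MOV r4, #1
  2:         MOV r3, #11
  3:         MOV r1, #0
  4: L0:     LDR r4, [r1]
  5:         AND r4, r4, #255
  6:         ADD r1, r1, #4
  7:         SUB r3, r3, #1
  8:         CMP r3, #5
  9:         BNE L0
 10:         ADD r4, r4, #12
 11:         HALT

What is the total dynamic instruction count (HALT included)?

41

r4=1
r3=11
r1=0
r4=M[0]=28
r4=28&255=28
r1=0+4=4
r3=11-1=10
CMP r3, #5  (cmp 10,5)
BNE L0: taken
r4=M[4]=18
r4=18&255=18
r1=4+4=8
r3=10-1=9
CMP r3, #5  (cmp 9,5)
BNE L0: taken
r4=M[8]=0
r4=0&255=0
r1=8+4=12
r3=9-1=8
CMP r3, #5  (cmp 8,5)
BNE L0: taken
r4=M[12]=19
r4=19&255=19
r1=12+4=16
r3=8-1=7
CMP r3, #5  (cmp 7,5)
BNE L0: taken
r4=M[16]=8
r4=8&255=8
r1=16+4=20
r3=7-1=6
CMP r3, #5  (cmp 6,5)
BNE L0: taken
r4=M[20]=-6
r4=(-6)&255=250
r1=20+4=24
r3=6-1=5
CMP r3, #5  (cmp 5,5)
BNE L0: not taken
r4=250+12=262
halt.
Total executed instructions: 41.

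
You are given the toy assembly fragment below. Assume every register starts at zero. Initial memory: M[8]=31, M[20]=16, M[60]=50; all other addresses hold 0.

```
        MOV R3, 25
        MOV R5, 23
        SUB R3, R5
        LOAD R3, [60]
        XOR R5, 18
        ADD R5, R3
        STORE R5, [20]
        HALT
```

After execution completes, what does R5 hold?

R3=25
R5=23
R3=25-23=2
R3=M[60]=50
R5=23^18=5
R5=5+50=55
STORE R5, [20] → M[20]=55
halt.

55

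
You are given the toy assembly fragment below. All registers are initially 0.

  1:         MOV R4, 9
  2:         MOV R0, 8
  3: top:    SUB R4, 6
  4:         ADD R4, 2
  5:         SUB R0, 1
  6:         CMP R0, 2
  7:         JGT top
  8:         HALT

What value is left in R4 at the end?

MOV R4, 9 → R4=9
MOV R0, 8 → R0=8
SUB R4, 6 → R4=9-6=3
ADD R4, 2 → R4=3+2=5
SUB R0, 1 → R0=8-1=7
CMP R0, 2  (cmp 7,2)
JGT top: taken
SUB R4, 6 → R4=5-6=-1
ADD R4, 2 → R4=(-1)+2=1
SUB R0, 1 → R0=7-1=6
CMP R0, 2  (cmp 6,2)
JGT top: taken
SUB R4, 6 → R4=1-6=-5
ADD R4, 2 → R4=(-5)+2=-3
SUB R0, 1 → R0=6-1=5
CMP R0, 2  (cmp 5,2)
JGT top: taken
SUB R4, 6 → R4=(-3)-6=-9
ADD R4, 2 → R4=(-9)+2=-7
SUB R0, 1 → R0=5-1=4
CMP R0, 2  (cmp 4,2)
JGT top: taken
SUB R4, 6 → R4=(-7)-6=-13
ADD R4, 2 → R4=(-13)+2=-11
SUB R0, 1 → R0=4-1=3
CMP R0, 2  (cmp 3,2)
JGT top: taken
SUB R4, 6 → R4=(-11)-6=-17
ADD R4, 2 → R4=(-17)+2=-15
SUB R0, 1 → R0=3-1=2
CMP R0, 2  (cmp 2,2)
JGT top: not taken
halt.

-15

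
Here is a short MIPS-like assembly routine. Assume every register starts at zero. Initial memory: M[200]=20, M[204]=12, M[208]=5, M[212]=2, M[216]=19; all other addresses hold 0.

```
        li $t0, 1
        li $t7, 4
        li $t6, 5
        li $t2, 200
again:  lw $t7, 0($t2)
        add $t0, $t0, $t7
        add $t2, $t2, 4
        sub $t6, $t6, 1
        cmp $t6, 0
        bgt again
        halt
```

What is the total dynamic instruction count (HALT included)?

35

after li $t0, 1: $t0=1
after li $t7, 4: $t7=4
after li $t6, 5: $t6=5
after li $t2, 200: $t2=200
after lw $t7, 0($t2): $t7=M[200]=20
after add $t0, $t0, $t7: $t0=1+20=21
after add $t2, $t2, 4: $t2=200+4=204
after sub $t6, $t6, 1: $t6=5-1=4
cmp $t6, 0  (cmp 4,0)
bgt again: taken
after lw $t7, 0($t2): $t7=M[204]=12
after add $t0, $t0, $t7: $t0=21+12=33
after add $t2, $t2, 4: $t2=204+4=208
after sub $t6, $t6, 1: $t6=4-1=3
cmp $t6, 0  (cmp 3,0)
bgt again: taken
after lw $t7, 0($t2): $t7=M[208]=5
after add $t0, $t0, $t7: $t0=33+5=38
after add $t2, $t2, 4: $t2=208+4=212
after sub $t6, $t6, 1: $t6=3-1=2
cmp $t6, 0  (cmp 2,0)
bgt again: taken
after lw $t7, 0($t2): $t7=M[212]=2
after add $t0, $t0, $t7: $t0=38+2=40
after add $t2, $t2, 4: $t2=212+4=216
after sub $t6, $t6, 1: $t6=2-1=1
cmp $t6, 0  (cmp 1,0)
bgt again: taken
after lw $t7, 0($t2): $t7=M[216]=19
after add $t0, $t0, $t7: $t0=40+19=59
after add $t2, $t2, 4: $t2=216+4=220
after sub $t6, $t6, 1: $t6=1-1=0
cmp $t6, 0  (cmp 0,0)
bgt again: not taken
halt.
Total executed instructions: 35.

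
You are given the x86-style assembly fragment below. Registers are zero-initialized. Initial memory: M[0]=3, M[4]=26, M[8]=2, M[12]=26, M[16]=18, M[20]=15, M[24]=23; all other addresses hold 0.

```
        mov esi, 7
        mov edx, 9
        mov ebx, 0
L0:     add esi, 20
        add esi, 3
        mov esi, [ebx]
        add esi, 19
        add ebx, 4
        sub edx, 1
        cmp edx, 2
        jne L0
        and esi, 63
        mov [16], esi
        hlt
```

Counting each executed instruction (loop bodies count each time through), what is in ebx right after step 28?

12

after mov esi, 7: esi=7
after mov edx, 9: edx=9
after mov ebx, 0: ebx=0
after add esi, 20: esi=7+20=27
after add esi, 3: esi=27+3=30
after mov esi, [ebx]: esi=M[0]=3
after add esi, 19: esi=3+19=22
after add ebx, 4: ebx=0+4=4
after sub edx, 1: edx=9-1=8
cmp edx, 2  (cmp 8,2)
jne L0: taken
after add esi, 20: esi=22+20=42
after add esi, 3: esi=42+3=45
after mov esi, [ebx]: esi=M[4]=26
after add esi, 19: esi=26+19=45
after add ebx, 4: ebx=4+4=8
after sub edx, 1: edx=8-1=7
cmp edx, 2  (cmp 7,2)
jne L0: taken
after add esi, 20: esi=45+20=65
after add esi, 3: esi=65+3=68
after mov esi, [ebx]: esi=M[8]=2
after add esi, 19: esi=2+19=21
after add ebx, 4: ebx=8+4=12
after sub edx, 1: edx=7-1=6
cmp edx, 2  (cmp 6,2)
jne L0: taken
after add esi, 20: esi=21+20=41
After step 28: ebx = 12.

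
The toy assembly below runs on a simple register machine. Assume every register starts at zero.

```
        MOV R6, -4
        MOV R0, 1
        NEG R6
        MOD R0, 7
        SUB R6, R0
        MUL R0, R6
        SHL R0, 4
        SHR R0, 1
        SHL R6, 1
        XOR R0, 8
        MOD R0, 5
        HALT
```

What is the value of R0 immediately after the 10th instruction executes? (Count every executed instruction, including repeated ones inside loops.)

16

MOV R6, -4 → R6=-4
MOV R0, 1 → R0=1
NEG R6 → R6=-(-4)=4
MOD R0, 7 → R0=1%7=1
SUB R6, R0 → R6=4-1=3
MUL R0, R6 → R0=1*3=3
SHL R0, 4 → R0=3<<4=48
SHR R0, 1 → R0=48>>1=24
SHL R6, 1 → R6=3<<1=6
XOR R0, 8 → R0=24^8=16
After step 10: R0 = 16.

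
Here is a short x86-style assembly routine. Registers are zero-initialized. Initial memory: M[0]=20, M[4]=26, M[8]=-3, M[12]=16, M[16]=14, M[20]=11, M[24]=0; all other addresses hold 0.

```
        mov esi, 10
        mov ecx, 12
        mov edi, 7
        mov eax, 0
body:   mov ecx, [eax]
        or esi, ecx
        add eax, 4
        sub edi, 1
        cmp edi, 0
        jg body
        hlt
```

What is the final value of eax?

mov esi, 10 → esi=10
mov ecx, 12 → ecx=12
mov edi, 7 → edi=7
mov eax, 0 → eax=0
mov ecx, [eax] → ecx=M[0]=20
or esi, ecx → esi=10|20=30
add eax, 4 → eax=0+4=4
sub edi, 1 → edi=7-1=6
cmp edi, 0  (cmp 6,0)
jg body: taken
mov ecx, [eax] → ecx=M[4]=26
or esi, ecx → esi=30|26=30
add eax, 4 → eax=4+4=8
sub edi, 1 → edi=6-1=5
cmp edi, 0  (cmp 5,0)
jg body: taken
mov ecx, [eax] → ecx=M[8]=-3
or esi, ecx → esi=30|(-3)=-1
add eax, 4 → eax=8+4=12
sub edi, 1 → edi=5-1=4
cmp edi, 0  (cmp 4,0)
jg body: taken
mov ecx, [eax] → ecx=M[12]=16
or esi, ecx → esi=(-1)|16=-1
add eax, 4 → eax=12+4=16
sub edi, 1 → edi=4-1=3
cmp edi, 0  (cmp 3,0)
jg body: taken
mov ecx, [eax] → ecx=M[16]=14
or esi, ecx → esi=(-1)|14=-1
add eax, 4 → eax=16+4=20
sub edi, 1 → edi=3-1=2
cmp edi, 0  (cmp 2,0)
jg body: taken
mov ecx, [eax] → ecx=M[20]=11
or esi, ecx → esi=(-1)|11=-1
add eax, 4 → eax=20+4=24
sub edi, 1 → edi=2-1=1
cmp edi, 0  (cmp 1,0)
jg body: taken
mov ecx, [eax] → ecx=M[24]=0
or esi, ecx → esi=(-1)|0=-1
add eax, 4 → eax=24+4=28
sub edi, 1 → edi=1-1=0
cmp edi, 0  (cmp 0,0)
jg body: not taken
halt.

28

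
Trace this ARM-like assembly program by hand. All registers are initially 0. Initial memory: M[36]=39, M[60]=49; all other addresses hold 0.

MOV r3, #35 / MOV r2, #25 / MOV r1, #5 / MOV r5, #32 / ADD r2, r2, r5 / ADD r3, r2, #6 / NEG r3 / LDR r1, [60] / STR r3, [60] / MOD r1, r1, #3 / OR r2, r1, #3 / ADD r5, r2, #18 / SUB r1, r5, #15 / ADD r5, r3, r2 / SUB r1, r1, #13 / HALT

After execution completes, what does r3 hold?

MOV r3, #35 → r3=35
MOV r2, #25 → r2=25
MOV r1, #5 → r1=5
MOV r5, #32 → r5=32
ADD r2, r2, r5 → r2=25+32=57
ADD r3, r2, #6 → r3=57+6=63
NEG r3 → r3=-(63)=-63
LDR r1, [60] → r1=M[60]=49
STR r3, [60] → M[60]=-63
MOD r1, r1, #3 → r1=49%3=1
OR r2, r1, #3 → r2=1|3=3
ADD r5, r2, #18 → r5=3+18=21
SUB r1, r5, #15 → r1=21-15=6
ADD r5, r3, r2 → r5=(-63)+3=-60
SUB r1, r1, #13 → r1=6-13=-7
halt.

-63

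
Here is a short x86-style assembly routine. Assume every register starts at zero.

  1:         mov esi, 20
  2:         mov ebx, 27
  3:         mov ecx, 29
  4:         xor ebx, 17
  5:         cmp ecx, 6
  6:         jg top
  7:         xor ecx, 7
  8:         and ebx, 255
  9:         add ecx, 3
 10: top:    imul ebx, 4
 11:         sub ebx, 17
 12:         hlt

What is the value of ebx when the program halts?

mov esi, 20 → esi=20
mov ebx, 27 → ebx=27
mov ecx, 29 → ecx=29
xor ebx, 17 → ebx=27^17=10
cmp ecx, 6  (cmp 29,6)
jg top: taken
imul ebx, 4 → ebx=10*4=40
sub ebx, 17 → ebx=40-17=23
halt.

23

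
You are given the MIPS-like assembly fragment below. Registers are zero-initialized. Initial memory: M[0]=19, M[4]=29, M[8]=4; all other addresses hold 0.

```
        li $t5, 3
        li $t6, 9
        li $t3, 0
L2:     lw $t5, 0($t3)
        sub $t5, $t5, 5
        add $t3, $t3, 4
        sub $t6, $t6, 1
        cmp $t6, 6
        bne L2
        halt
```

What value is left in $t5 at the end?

after li $t5, 3: $t5=3
after li $t6, 9: $t6=9
after li $t3, 0: $t3=0
after lw $t5, 0($t3): $t5=M[0]=19
after sub $t5, $t5, 5: $t5=19-5=14
after add $t3, $t3, 4: $t3=0+4=4
after sub $t6, $t6, 1: $t6=9-1=8
cmp $t6, 6  (cmp 8,6)
bne L2: taken
after lw $t5, 0($t3): $t5=M[4]=29
after sub $t5, $t5, 5: $t5=29-5=24
after add $t3, $t3, 4: $t3=4+4=8
after sub $t6, $t6, 1: $t6=8-1=7
cmp $t6, 6  (cmp 7,6)
bne L2: taken
after lw $t5, 0($t3): $t5=M[8]=4
after sub $t5, $t5, 5: $t5=4-5=-1
after add $t3, $t3, 4: $t3=8+4=12
after sub $t6, $t6, 1: $t6=7-1=6
cmp $t6, 6  (cmp 6,6)
bne L2: not taken
halt.

-1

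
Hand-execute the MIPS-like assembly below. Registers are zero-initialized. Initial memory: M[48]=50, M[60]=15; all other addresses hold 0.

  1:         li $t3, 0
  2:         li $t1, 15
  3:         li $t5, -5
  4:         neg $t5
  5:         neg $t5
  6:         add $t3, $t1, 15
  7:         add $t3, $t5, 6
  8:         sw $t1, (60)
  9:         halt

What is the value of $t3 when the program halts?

1

after li $t3, 0: $t3=0
after li $t1, 15: $t1=15
after li $t5, -5: $t5=-5
after neg $t5: $t5=-(-5)=5
after neg $t5: $t5=-(5)=-5
after add $t3, $t1, 15: $t3=15+15=30
after add $t3, $t5, 6: $t3=(-5)+6=1
sw $t1, (60) → M[60]=15
halt.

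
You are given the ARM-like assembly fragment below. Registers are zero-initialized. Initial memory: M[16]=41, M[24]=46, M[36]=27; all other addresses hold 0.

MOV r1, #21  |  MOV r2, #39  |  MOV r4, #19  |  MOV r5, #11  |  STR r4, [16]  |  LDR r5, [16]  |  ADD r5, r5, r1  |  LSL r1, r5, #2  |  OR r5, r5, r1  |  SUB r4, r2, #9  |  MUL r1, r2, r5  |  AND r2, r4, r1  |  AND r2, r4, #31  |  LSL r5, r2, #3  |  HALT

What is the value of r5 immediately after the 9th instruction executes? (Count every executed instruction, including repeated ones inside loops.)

168

MOV r1, #21 → r1=21
MOV r2, #39 → r2=39
MOV r4, #19 → r4=19
MOV r5, #11 → r5=11
STR r4, [16] → M[16]=19
LDR r5, [16] → r5=M[16]=19
ADD r5, r5, r1 → r5=19+21=40
LSL r1, r5, #2 → r1=40<<2=160
OR r5, r5, r1 → r5=40|160=168
After step 9: r5 = 168.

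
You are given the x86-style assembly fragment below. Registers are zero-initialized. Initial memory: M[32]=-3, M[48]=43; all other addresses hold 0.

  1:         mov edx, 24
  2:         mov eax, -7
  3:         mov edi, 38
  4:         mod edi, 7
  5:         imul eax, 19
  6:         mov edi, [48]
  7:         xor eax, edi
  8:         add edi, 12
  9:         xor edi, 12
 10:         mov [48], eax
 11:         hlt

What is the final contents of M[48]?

mov edx, 24 → edx=24
mov eax, -7 → eax=-7
mov edi, 38 → edi=38
mod edi, 7 → edi=38%7=3
imul eax, 19 → eax=(-7)*19=-133
mov edi, [48] → edi=M[48]=43
xor eax, edi → eax=(-133)^43=-176
add edi, 12 → edi=43+12=55
xor edi, 12 → edi=55^12=59
mov [48], eax → M[48]=-176
halt.

-176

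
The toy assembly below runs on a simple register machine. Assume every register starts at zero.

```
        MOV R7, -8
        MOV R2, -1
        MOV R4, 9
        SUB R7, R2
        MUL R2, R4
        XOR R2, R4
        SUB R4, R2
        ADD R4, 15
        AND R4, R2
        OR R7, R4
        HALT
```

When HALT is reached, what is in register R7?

after MOV R7, -8: R7=-8
after MOV R2, -1: R2=-1
after MOV R4, 9: R4=9
after SUB R7, R2: R7=(-8)-(-1)=-7
after MUL R2, R4: R2=(-1)*9=-9
after XOR R2, R4: R2=(-9)^9=-2
after SUB R4, R2: R4=9-(-2)=11
after ADD R4, 15: R4=11+15=26
after AND R4, R2: R4=26&(-2)=26
after OR R7, R4: R7=(-7)|26=-5
halt.

-5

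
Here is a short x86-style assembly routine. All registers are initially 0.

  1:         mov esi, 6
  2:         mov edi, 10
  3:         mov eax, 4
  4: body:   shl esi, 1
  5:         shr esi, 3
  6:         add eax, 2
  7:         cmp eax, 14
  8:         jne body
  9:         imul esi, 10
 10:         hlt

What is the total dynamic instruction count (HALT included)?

30

esi=6
edi=10
eax=4
esi=6<<1=12
esi=12>>3=1
eax=4+2=6
cmp eax, 14  (cmp 6,14)
jne body: taken
esi=1<<1=2
esi=2>>3=0
eax=6+2=8
cmp eax, 14  (cmp 8,14)
jne body: taken
esi=0<<1=0
esi=0>>3=0
eax=8+2=10
cmp eax, 14  (cmp 10,14)
jne body: taken
esi=0<<1=0
esi=0>>3=0
eax=10+2=12
cmp eax, 14  (cmp 12,14)
jne body: taken
esi=0<<1=0
esi=0>>3=0
eax=12+2=14
cmp eax, 14  (cmp 14,14)
jne body: not taken
esi=0*10=0
halt.
Total executed instructions: 30.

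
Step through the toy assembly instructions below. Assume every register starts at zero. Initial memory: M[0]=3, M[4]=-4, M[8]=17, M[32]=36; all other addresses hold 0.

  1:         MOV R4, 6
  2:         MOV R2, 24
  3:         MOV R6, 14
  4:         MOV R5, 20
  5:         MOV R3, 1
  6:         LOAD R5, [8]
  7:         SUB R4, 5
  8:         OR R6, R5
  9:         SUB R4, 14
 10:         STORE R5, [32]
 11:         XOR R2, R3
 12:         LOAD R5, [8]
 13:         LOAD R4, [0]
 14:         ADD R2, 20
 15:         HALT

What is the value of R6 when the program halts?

31

after MOV R4, 6: R4=6
after MOV R2, 24: R2=24
after MOV R6, 14: R6=14
after MOV R5, 20: R5=20
after MOV R3, 1: R3=1
after LOAD R5, [8]: R5=M[8]=17
after SUB R4, 5: R4=6-5=1
after OR R6, R5: R6=14|17=31
after SUB R4, 14: R4=1-14=-13
STORE R5, [32] → M[32]=17
after XOR R2, R3: R2=24^1=25
after LOAD R5, [8]: R5=M[8]=17
after LOAD R4, [0]: R4=M[0]=3
after ADD R2, 20: R2=25+20=45
halt.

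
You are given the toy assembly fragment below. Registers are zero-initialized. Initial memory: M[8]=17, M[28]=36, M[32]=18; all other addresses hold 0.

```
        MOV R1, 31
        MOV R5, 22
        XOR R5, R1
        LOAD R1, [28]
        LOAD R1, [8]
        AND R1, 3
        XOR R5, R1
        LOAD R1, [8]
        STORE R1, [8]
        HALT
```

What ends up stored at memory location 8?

17

after MOV R1, 31: R1=31
after MOV R5, 22: R5=22
after XOR R5, R1: R5=22^31=9
after LOAD R1, [28]: R1=M[28]=36
after LOAD R1, [8]: R1=M[8]=17
after AND R1, 3: R1=17&3=1
after XOR R5, R1: R5=9^1=8
after LOAD R1, [8]: R1=M[8]=17
STORE R1, [8] → M[8]=17
halt.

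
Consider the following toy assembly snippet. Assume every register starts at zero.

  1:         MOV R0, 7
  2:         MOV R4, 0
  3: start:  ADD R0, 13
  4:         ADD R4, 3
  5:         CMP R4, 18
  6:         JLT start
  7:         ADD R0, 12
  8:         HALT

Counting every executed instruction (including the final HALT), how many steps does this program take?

after MOV R0, 7: R0=7
after MOV R4, 0: R4=0
after ADD R0, 13: R0=7+13=20
after ADD R4, 3: R4=0+3=3
CMP R4, 18  (cmp 3,18)
JLT start: taken
after ADD R0, 13: R0=20+13=33
after ADD R4, 3: R4=3+3=6
CMP R4, 18  (cmp 6,18)
JLT start: taken
after ADD R0, 13: R0=33+13=46
after ADD R4, 3: R4=6+3=9
CMP R4, 18  (cmp 9,18)
JLT start: taken
after ADD R0, 13: R0=46+13=59
after ADD R4, 3: R4=9+3=12
CMP R4, 18  (cmp 12,18)
JLT start: taken
after ADD R0, 13: R0=59+13=72
after ADD R4, 3: R4=12+3=15
CMP R4, 18  (cmp 15,18)
JLT start: taken
after ADD R0, 13: R0=72+13=85
after ADD R4, 3: R4=15+3=18
CMP R4, 18  (cmp 18,18)
JLT start: not taken
after ADD R0, 12: R0=85+12=97
halt.
Total executed instructions: 28.

28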